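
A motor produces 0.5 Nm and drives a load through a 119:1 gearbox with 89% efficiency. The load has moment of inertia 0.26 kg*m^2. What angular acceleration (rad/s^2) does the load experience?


tau_out = tau_motor * N * eta
= 0.5 * 119 * 0.89 = 52.955 Nm
alpha = tau_out / I = 52.955 / 0.26
= 203.6731 rad/s^2


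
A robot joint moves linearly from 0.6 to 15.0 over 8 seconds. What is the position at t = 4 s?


s = t/T = 4/8 = 0.5
p(t) = p0 + (pf-p0)*s
= 0.6 + (15.0 - 0.6) * 0.5
= 7.8


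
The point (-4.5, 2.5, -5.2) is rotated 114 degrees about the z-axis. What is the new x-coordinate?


Rotation about z-axis: x' = x*cos(theta) - y*sin(theta)
= -4.5 * -0.4067 - 2.5 * 0.9135
= -0.4535


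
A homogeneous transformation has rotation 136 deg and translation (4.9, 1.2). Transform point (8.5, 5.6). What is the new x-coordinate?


x' = cos(theta)*px - sin(theta)*py + tx
= -0.7193*8.5 - 0.6947*5.6 + 4.9
= -5.1045


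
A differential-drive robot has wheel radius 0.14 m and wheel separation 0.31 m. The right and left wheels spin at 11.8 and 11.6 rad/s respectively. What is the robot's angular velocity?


vR = r*wR = 0.14*11.8 = 1.652 m/s
vL = r*wL = 0.14*11.6 = 1.624 m/s
v = (vR+vL)/2 = 1.638 m/s
omega = (vR-vL)/L = 0.0903 rad/s
angular velocity = 0.0903 rad/s


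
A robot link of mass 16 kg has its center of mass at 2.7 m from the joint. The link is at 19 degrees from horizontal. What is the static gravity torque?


tau = m*g*L*cos(angle)
= 16 * 9.81 * 2.7 * cos(19 deg)
= 16 * 9.81 * 2.7 * 0.9455
= 400.7032 Nm


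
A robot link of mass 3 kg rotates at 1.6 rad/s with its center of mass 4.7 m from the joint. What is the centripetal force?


F = m * omega^2 * r
= 3 * 1.6^2 * 4.7
= 3 * 2.56 * 4.7
= 36.096 N


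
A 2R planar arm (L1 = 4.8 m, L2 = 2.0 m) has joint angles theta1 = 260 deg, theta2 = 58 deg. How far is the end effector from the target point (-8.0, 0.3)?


End effector via forward kinematics:
x = L1*cos(t1) + L2*cos(t1+t2) = 0.6528
y = L1*sin(t1) + L2*sin(t1+t2) = -6.0653
Distance to target:
d = sqrt((-8.0 - 0.6528)^2 + (0.3 - -6.0653)^2)
= sqrt(74.8706 + 40.5175)
= 10.7419 m


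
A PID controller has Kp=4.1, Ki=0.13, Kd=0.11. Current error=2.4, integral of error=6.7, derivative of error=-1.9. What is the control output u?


u = Kp*e + Ki*int(e) + Kd*de/dt
= 4.1*2.4 + 0.13*6.7 + 0.11*(-1.9)
= 9.84 + 0.871 + -0.209
= 10.502


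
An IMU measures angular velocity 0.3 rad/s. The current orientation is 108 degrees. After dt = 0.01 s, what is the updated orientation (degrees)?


delta_theta = w * dt = 0.3 * 0.01 = 0.003 rad
= 0.1719 deg
theta_new = 108 + 0.1719 = 108.1719 deg


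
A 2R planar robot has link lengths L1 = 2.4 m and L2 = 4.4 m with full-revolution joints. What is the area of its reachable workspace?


r_max = L1 + L2 = 6.8 m
r_min = |L1 - L2| = 2.0 m
Area = pi*(r_max^2 - r_min^2)
= pi*(46.24 - 4.0)
= pi * 42.24
= 132.7009 m^2


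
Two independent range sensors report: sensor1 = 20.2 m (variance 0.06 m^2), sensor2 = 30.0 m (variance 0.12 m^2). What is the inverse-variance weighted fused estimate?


w1 = (1/var1) / (1/var1 + 1/var2)
   = 16.6667 / (16.6667 + 8.3333) = 0.6667
w2 = 1 - w1 = 0.3333
fused = w1*s1 + w2*s2 = 13.4667 + 10.0
= 23.4667 m


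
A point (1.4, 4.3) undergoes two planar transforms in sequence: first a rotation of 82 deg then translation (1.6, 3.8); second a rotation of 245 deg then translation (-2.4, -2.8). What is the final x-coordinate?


After transform 1:
x1 = cos(82)*1.4 - sin(82)*4.3 + 1.6 = -2.4633
y1 = sin(82)*1.4 + cos(82)*4.3 + 3.8 = 5.7848
After transform 2:
x2 = cos(245)*-2.4633 - sin(245)*5.7848 + -2.4
= 3.8839


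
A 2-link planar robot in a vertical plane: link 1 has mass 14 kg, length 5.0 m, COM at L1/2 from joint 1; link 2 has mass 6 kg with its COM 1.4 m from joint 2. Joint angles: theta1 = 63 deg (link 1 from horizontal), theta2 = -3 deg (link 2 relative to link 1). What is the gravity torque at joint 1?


Horizontal distance from joint 1 to link-1 COM:
  x_c1 = (L1/2)*cos(t1) = 2.5 * 0.454 = 1.135 m
Horizontal distance from joint 1 to link-2 COM:
  x_c2 = L1*cos(t1) + Lc2*cos(t1+t2)
       = 5.0*0.454 + 1.4*0.5 = 2.97 m
tau1 = m1*g*x_c1 + m2*g*x_c2
     = 14*9.81*1.135 + 6*9.81*2.97
     = 155.8776 + 174.8114
     = 330.689 Nm


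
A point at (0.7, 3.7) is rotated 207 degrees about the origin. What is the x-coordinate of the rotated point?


x' = x*cos(theta) - y*sin(theta)
cos(207 deg) = -0.891, sin(207 deg) = -0.454
x' = 0.7 * -0.891 - 3.7 * -0.454
= -0.6237 - -1.6798
= 1.0561


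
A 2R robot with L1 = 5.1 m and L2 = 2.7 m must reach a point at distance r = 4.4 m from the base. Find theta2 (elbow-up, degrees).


cos(theta2) = (r^2 - L1^2 - L2^2) / (2*L1*L2)
cos(theta2) = (19.36 - 26.01 - 7.29) / 27.54
cos(theta2) = -0.506173
theta2 = 120.4092 degrees


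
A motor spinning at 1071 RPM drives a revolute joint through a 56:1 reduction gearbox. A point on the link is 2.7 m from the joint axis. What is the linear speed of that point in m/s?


omega_motor = 1071 * 2*pi/60 = 112.1549 rad/s
omega_joint = omega_motor / 56 = 2.0028 rad/s
v = omega_joint * r = 2.0028 * 2.7
= 5.4075 m/s


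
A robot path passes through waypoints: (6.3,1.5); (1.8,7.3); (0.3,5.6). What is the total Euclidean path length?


Segment lengths:
  seg1 = sqrt((-4.5)^2 + (5.8)^2) = 7.341
  seg2 = sqrt((-1.5)^2 + (-1.7)^2) = 2.2672
Total = 9.6081


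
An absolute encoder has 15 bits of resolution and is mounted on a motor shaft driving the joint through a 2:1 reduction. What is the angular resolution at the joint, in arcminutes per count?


counts = 2^15 = 32768
effective counts at joint = 32768 * 2 = 65536
resolution = 360*60 / 65536
= 0.3296 arcmin/count


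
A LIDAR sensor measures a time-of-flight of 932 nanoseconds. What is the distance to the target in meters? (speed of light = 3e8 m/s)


tof = 932 ns = 9.32e-07 s
dist = c * tof / 2
= 3e8 * 9.32e-07 / 2
= 139.8 m


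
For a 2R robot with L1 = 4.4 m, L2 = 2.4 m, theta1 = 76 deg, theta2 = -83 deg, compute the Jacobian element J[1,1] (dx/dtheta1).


J[1,1] = -L1*sin(t1) - L2*sin(t1+t2)
= -4.4*sin(76) - 2.4*sin(-7)
= -3.9768


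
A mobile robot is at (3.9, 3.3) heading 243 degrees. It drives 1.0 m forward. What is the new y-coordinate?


y_new = y0 + d*sin(theta)
= 3.3 + 1.0*sin(243)
= 3.3 + -0.891
= 2.409


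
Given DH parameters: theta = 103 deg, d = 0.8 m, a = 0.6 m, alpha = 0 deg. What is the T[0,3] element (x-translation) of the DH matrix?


T[0,3] = a * cos(theta)
= 0.6 * cos(103 deg)
= 0.6 * -0.225
= -0.135


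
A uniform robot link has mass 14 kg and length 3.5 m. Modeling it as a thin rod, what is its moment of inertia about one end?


I = (1/3) * m * L^2
= (1/3) * 14 * 3.5^2
= 0.333333 * 14 * 12.25
= 57.1667 kg*m^2


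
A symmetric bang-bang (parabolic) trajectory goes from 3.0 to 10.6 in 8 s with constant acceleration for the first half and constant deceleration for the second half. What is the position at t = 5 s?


Symmetric rest-to-rest: each phase covers (pf-p0)/2 in time T/2. 0.5*a*(T/2)^2 = (pf-p0)/2 => a = 4*(pf-p0)/T^2
a = 4*(10.6-3.0)/8^2 = 0.475
t = 5 is in the deceleration phase (t > T/2).
p = pf - 0.5*a*(T-t)^2 = 10.6 - 0.5*0.475*3^2
= 8.4625


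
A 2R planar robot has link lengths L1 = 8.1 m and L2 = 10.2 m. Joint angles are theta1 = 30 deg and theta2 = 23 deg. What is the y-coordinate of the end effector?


Convert angles to radians: theta1 = 0.5236, theta2 = 0.4014
y = L1*sin(theta1) + L2*sin(theta1+theta2)
y = 4.05 + 8.1461
y = 12.1961


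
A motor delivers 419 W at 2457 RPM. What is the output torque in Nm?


omega = 2457 * 2*pi/60 = 257.2964 rad/s
tau = P / omega = 419 / 257.2964
= 1.6285 Nm


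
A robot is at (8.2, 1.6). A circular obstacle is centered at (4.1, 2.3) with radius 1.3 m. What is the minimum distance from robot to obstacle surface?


center_dist = sqrt((8.2-4.1)^2 + (1.6-2.3)^2)
= sqrt(16.81 + 0.49)
= 4.1593
min_dist = center_dist - radius = 4.1593 - 1.3 = 2.8593 m


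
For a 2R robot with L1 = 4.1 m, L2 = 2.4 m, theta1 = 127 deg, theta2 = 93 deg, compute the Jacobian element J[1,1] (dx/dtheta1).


J[1,1] = -L1*sin(t1) - L2*sin(t1+t2)
= -4.1*sin(127) - 2.4*sin(220)
= -1.7317


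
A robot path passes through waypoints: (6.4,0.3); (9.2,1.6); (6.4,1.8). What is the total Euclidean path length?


Segment lengths:
  seg1 = sqrt((2.8)^2 + (1.3)^2) = 3.0871
  seg2 = sqrt((-2.8)^2 + (0.2)^2) = 2.8071
Total = 5.8942


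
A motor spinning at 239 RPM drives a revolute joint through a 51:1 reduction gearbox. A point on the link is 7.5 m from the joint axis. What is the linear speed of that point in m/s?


omega_motor = 239 * 2*pi/60 = 25.028 rad/s
omega_joint = omega_motor / 51 = 0.4907 rad/s
v = omega_joint * r = 0.4907 * 7.5
= 3.6806 m/s


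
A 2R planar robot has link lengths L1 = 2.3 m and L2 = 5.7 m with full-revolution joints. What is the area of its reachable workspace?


r_max = L1 + L2 = 8.0 m
r_min = |L1 - L2| = 3.4 m
Area = pi*(r_max^2 - r_min^2)
= pi*(64.0 - 11.56)
= pi * 52.44
= 164.7451 m^2


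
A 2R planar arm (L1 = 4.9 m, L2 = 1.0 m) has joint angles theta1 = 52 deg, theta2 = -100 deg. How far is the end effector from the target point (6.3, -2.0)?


End effector via forward kinematics:
x = L1*cos(t1) + L2*cos(t1+t2) = 3.6859
y = L1*sin(t1) + L2*sin(t1+t2) = 3.1181
Distance to target:
d = sqrt((6.3 - 3.6859)^2 + (-2.0 - 3.1181)^2)
= sqrt(6.8337 + 26.195)
= 5.7471 m


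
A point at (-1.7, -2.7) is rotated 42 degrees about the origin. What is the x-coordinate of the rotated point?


x' = x*cos(theta) - y*sin(theta)
cos(42 deg) = 0.7431, sin(42 deg) = 0.6691
x' = -1.7 * 0.7431 - -2.7 * 0.6691
= -1.2633 - -1.8067
= 0.5433


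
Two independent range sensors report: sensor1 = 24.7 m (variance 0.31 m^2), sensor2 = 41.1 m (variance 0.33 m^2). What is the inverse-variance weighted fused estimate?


w1 = (1/var1) / (1/var1 + 1/var2)
   = 3.2258 / (3.2258 + 3.0303) = 0.5156
w2 = 1 - w1 = 0.4844
fused = w1*s1 + w2*s2 = 12.7359 + 19.9078
= 32.6437 m


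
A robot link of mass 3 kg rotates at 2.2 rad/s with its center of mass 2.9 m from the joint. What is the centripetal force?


F = m * omega^2 * r
= 3 * 2.2^2 * 2.9
= 3 * 4.84 * 2.9
= 42.108 N


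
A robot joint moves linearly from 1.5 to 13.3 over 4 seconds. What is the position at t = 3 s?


s = t/T = 3/4 = 0.75
p(t) = p0 + (pf-p0)*s
= 1.5 + (13.3 - 1.5) * 0.75
= 10.35


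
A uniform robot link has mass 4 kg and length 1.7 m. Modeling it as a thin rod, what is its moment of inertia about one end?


I = (1/3) * m * L^2
= (1/3) * 4 * 1.7^2
= 0.333333 * 4 * 2.89
= 3.8533 kg*m^2


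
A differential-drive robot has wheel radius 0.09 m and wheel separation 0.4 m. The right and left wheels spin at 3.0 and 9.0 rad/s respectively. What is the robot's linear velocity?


vR = r*wR = 0.09*3.0 = 0.27 m/s
vL = r*wL = 0.09*9.0 = 0.81 m/s
v = (vR+vL)/2 = 0.54 m/s
omega = (vR-vL)/L = -1.35 rad/s
linear velocity = 0.54 m/s


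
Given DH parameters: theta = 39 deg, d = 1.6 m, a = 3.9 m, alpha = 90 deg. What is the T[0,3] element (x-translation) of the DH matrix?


T[0,3] = a * cos(theta)
= 3.9 * cos(39 deg)
= 3.9 * 0.7771
= 3.0309


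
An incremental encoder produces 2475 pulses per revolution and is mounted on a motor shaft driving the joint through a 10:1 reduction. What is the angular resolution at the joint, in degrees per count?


counts per rev = 2475
effective counts at joint = 2475 * 10 = 24750
resolution = 360 / 24750
= 0.0145 deg/count


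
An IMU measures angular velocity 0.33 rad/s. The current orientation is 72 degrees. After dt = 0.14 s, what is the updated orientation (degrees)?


delta_theta = w * dt = 0.33 * 0.14 = 0.0462 rad
= 2.6471 deg
theta_new = 72 + 2.6471 = 74.6471 deg


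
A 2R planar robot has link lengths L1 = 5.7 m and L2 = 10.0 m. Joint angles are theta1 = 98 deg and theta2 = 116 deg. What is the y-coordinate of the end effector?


Convert angles to radians: theta1 = 1.7104, theta2 = 2.0246
y = L1*sin(theta1) + L2*sin(theta1+theta2)
y = 5.6445 + -5.5919
y = 0.0526


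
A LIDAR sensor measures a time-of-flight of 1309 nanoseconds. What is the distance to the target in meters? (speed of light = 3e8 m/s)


tof = 1309 ns = 1.309e-06 s
dist = c * tof / 2
= 3e8 * 1.309e-06 / 2
= 196.35 m


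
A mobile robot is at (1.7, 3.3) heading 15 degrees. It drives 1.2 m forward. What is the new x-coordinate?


x_new = x0 + d*cos(theta)
= 1.7 + 1.2*cos(15)
= 1.7 + 1.1591
= 2.8591


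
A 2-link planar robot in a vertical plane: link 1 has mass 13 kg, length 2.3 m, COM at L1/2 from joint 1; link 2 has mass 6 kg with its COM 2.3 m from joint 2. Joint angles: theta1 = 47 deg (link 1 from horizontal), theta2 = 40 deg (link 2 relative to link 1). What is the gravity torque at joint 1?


Horizontal distance from joint 1 to link-1 COM:
  x_c1 = (L1/2)*cos(t1) = 1.15 * 0.682 = 0.7843 m
Horizontal distance from joint 1 to link-2 COM:
  x_c2 = L1*cos(t1) + Lc2*cos(t1+t2)
       = 2.3*0.682 + 2.3*0.0523 = 1.689 m
tau1 = m1*g*x_c1 + m2*g*x_c2
     = 13*9.81*0.7843 + 6*9.81*1.689
     = 100.0215 + 99.4127
     = 199.4342 Nm


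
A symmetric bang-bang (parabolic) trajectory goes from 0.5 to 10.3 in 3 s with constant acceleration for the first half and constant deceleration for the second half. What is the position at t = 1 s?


Symmetric rest-to-rest: each phase covers (pf-p0)/2 in time T/2. 0.5*a*(T/2)^2 = (pf-p0)/2 => a = 4*(pf-p0)/T^2
a = 4*(10.3-0.5)/3^2 = 4.3556
t = 1 is in the acceleration phase (t <= T/2).
p = p0 + 0.5*a*t^2 = 0.5 + 0.5*4.3556*1^2
= 2.6778


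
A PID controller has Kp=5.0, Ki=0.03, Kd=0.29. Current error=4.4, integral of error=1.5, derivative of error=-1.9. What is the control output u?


u = Kp*e + Ki*int(e) + Kd*de/dt
= 5.0*4.4 + 0.03*1.5 + 0.29*(-1.9)
= 22.0 + 0.045 + -0.551
= 21.494


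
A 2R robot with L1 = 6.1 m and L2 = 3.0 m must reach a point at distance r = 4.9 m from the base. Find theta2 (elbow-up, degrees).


cos(theta2) = (r^2 - L1^2 - L2^2) / (2*L1*L2)
cos(theta2) = (24.01 - 37.21 - 9.0) / 36.6
cos(theta2) = -0.606557
theta2 = 127.341 degrees


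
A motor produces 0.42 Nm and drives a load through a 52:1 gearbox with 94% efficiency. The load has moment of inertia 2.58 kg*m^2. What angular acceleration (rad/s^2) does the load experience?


tau_out = tau_motor * N * eta
= 0.42 * 52 * 0.94 = 20.5296 Nm
alpha = tau_out / I = 20.5296 / 2.58
= 7.9572 rad/s^2


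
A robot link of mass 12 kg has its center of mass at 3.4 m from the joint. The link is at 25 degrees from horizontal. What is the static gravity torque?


tau = m*g*L*cos(angle)
= 12 * 9.81 * 3.4 * cos(25 deg)
= 12 * 9.81 * 3.4 * 0.9063
= 362.7479 Nm


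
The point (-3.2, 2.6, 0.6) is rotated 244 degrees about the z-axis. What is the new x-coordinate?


Rotation about z-axis: x' = x*cos(theta) - y*sin(theta)
= -3.2 * -0.4384 - 2.6 * -0.8988
= 3.7397


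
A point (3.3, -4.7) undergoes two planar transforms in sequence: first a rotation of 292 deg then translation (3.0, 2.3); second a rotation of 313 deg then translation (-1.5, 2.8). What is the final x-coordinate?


After transform 1:
x1 = cos(292)*3.3 - sin(292)*-4.7 + 3.0 = -0.1216
y1 = sin(292)*3.3 + cos(292)*-4.7 + 2.3 = -2.5204
After transform 2:
x2 = cos(313)*-0.1216 - sin(313)*-2.5204 + -1.5
= -3.4262


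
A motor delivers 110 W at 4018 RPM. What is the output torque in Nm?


omega = 4018 * 2*pi/60 = 420.764 rad/s
tau = P / omega = 110 / 420.764
= 0.2614 Nm


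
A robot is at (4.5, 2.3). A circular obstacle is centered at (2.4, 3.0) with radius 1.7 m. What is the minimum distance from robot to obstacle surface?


center_dist = sqrt((4.5-2.4)^2 + (2.3-3.0)^2)
= sqrt(4.41 + 0.49)
= 2.2136
min_dist = center_dist - radius = 2.2136 - 1.7 = 0.5136 m


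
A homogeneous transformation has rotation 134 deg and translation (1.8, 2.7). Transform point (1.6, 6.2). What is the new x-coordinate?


x' = cos(theta)*px - sin(theta)*py + tx
= -0.6947*1.6 - 0.7193*6.2 + 1.8
= -3.7714


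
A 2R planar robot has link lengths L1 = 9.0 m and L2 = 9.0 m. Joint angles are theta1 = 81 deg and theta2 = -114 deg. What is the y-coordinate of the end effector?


Convert angles to radians: theta1 = 1.4137, theta2 = -1.9897
y = L1*sin(theta1) + L2*sin(theta1+theta2)
y = 8.8892 + -4.9018
y = 3.9874


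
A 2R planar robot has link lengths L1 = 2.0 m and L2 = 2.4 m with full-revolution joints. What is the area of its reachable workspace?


r_max = L1 + L2 = 4.4 m
r_min = |L1 - L2| = 0.4 m
Area = pi*(r_max^2 - r_min^2)
= pi*(19.36 - 0.16)
= pi * 19.2
= 60.3186 m^2


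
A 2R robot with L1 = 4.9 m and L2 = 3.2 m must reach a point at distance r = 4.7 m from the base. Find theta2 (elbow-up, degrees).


cos(theta2) = (r^2 - L1^2 - L2^2) / (2*L1*L2)
cos(theta2) = (22.09 - 24.01 - 10.24) / 31.36
cos(theta2) = -0.387755
theta2 = 112.8149 degrees


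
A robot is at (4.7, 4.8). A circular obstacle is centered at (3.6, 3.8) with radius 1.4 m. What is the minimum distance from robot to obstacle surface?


center_dist = sqrt((4.7-3.6)^2 + (4.8-3.8)^2)
= sqrt(1.21 + 1.0)
= 1.4866
min_dist = center_dist - radius = 1.4866 - 1.4 = 0.0866 m


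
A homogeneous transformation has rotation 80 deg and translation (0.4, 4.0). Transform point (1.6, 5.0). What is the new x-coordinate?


x' = cos(theta)*px - sin(theta)*py + tx
= 0.1736*1.6 - 0.9848*5.0 + 0.4
= -4.2462


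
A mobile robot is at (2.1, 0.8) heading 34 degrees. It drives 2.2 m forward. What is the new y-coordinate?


y_new = y0 + d*sin(theta)
= 0.8 + 2.2*sin(34)
= 0.8 + 1.2302
= 2.0302


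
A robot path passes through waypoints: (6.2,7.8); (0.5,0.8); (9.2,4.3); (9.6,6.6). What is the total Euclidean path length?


Segment lengths:
  seg1 = sqrt((-5.7)^2 + (-7.0)^2) = 9.0272
  seg2 = sqrt((8.7)^2 + (3.5)^2) = 9.3776
  seg3 = sqrt((0.4)^2 + (2.3)^2) = 2.3345
Total = 20.7393


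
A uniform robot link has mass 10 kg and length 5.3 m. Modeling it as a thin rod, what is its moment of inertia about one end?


I = (1/3) * m * L^2
= (1/3) * 10 * 5.3^2
= 0.333333 * 10 * 28.09
= 93.6333 kg*m^2


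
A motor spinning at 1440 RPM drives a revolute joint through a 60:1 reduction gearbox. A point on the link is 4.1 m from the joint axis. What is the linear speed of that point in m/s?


omega_motor = 1440 * 2*pi/60 = 150.7964 rad/s
omega_joint = omega_motor / 60 = 2.5133 rad/s
v = omega_joint * r = 2.5133 * 4.1
= 10.3044 m/s


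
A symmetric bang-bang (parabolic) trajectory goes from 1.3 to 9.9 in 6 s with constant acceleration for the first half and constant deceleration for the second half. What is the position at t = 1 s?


Symmetric rest-to-rest: each phase covers (pf-p0)/2 in time T/2. 0.5*a*(T/2)^2 = (pf-p0)/2 => a = 4*(pf-p0)/T^2
a = 4*(9.9-1.3)/6^2 = 0.9556
t = 1 is in the acceleration phase (t <= T/2).
p = p0 + 0.5*a*t^2 = 1.3 + 0.5*0.9556*1^2
= 1.7778


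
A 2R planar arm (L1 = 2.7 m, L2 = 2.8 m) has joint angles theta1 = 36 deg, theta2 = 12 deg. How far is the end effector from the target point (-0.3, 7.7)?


End effector via forward kinematics:
x = L1*cos(t1) + L2*cos(t1+t2) = 4.0579
y = L1*sin(t1) + L2*sin(t1+t2) = 3.6678
Distance to target:
d = sqrt((-0.3 - 4.0579)^2 + (7.7 - 3.6678)^2)
= sqrt(18.9914 + 16.2584)
= 5.9372 m


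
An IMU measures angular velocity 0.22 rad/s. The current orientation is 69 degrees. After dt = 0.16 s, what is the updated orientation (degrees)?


delta_theta = w * dt = 0.22 * 0.16 = 0.0352 rad
= 2.0168 deg
theta_new = 69 + 2.0168 = 71.0168 deg


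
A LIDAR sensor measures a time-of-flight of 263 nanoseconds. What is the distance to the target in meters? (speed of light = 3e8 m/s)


tof = 263 ns = 2.63e-07 s
dist = c * tof / 2
= 3e8 * 2.63e-07 / 2
= 39.45 m


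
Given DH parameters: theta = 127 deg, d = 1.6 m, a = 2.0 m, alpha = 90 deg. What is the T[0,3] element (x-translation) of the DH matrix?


T[0,3] = a * cos(theta)
= 2.0 * cos(127 deg)
= 2.0 * -0.6018
= -1.2036


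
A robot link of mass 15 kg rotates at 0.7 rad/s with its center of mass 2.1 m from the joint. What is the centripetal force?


F = m * omega^2 * r
= 15 * 0.7^2 * 2.1
= 15 * 0.49 * 2.1
= 15.435 N


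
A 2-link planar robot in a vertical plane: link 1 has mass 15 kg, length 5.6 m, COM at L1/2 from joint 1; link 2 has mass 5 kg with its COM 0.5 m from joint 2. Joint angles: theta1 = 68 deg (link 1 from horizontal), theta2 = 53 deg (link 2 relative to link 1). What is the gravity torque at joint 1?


Horizontal distance from joint 1 to link-1 COM:
  x_c1 = (L1/2)*cos(t1) = 2.8 * 0.3746 = 1.0489 m
Horizontal distance from joint 1 to link-2 COM:
  x_c2 = L1*cos(t1) + Lc2*cos(t1+t2)
       = 5.6*0.3746 + 0.5*-0.515 = 1.8403 m
tau1 = m1*g*x_c1 + m2*g*x_c2
     = 15*9.81*1.0489 + 5*9.81*1.8403
     = 154.3454 + 90.2656
     = 244.611 Nm


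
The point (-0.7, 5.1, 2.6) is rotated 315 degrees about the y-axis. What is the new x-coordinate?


Rotation about y-axis: x' = x*cos(theta) + z*sin(theta)
= -0.7 * 0.7071 + 2.6 * -0.7071
= -2.3335


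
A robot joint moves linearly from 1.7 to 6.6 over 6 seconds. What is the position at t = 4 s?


s = t/T = 4/6 = 0.6667
p(t) = p0 + (pf-p0)*s
= 1.7 + (6.6 - 1.7) * 0.6667
= 4.9667


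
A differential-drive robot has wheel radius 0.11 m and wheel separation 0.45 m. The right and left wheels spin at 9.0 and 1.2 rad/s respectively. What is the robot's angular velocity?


vR = r*wR = 0.11*9.0 = 0.99 m/s
vL = r*wL = 0.11*1.2 = 0.132 m/s
v = (vR+vL)/2 = 0.561 m/s
omega = (vR-vL)/L = 1.9067 rad/s
angular velocity = 1.9067 rad/s


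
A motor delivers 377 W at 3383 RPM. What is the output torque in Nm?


omega = 3383 * 2*pi/60 = 354.2669 rad/s
tau = P / omega = 377 / 354.2669
= 1.0642 Nm


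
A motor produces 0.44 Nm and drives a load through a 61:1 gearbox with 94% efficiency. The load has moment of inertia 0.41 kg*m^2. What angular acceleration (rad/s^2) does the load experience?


tau_out = tau_motor * N * eta
= 0.44 * 61 * 0.94 = 25.2296 Nm
alpha = tau_out / I = 25.2296 / 0.41
= 61.5356 rad/s^2


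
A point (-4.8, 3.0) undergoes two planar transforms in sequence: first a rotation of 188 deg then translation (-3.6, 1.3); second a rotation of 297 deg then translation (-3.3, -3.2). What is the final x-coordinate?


After transform 1:
x1 = cos(188)*-4.8 - sin(188)*3.0 + -3.6 = 1.5708
y1 = sin(188)*-4.8 + cos(188)*3.0 + 1.3 = -1.0028
After transform 2:
x2 = cos(297)*1.5708 - sin(297)*-1.0028 + -3.3
= -3.4803


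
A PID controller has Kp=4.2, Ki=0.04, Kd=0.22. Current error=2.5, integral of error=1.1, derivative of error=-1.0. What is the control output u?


u = Kp*e + Ki*int(e) + Kd*de/dt
= 4.2*2.5 + 0.04*1.1 + 0.22*(-1.0)
= 10.5 + 0.044 + -0.22
= 10.324


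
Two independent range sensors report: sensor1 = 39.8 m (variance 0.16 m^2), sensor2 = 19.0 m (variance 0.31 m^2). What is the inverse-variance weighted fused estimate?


w1 = (1/var1) / (1/var1 + 1/var2)
   = 6.25 / (6.25 + 3.2258) = 0.6596
w2 = 1 - w1 = 0.3404
fused = w1*s1 + w2*s2 = 26.2511 + 6.4681
= 32.7191 m


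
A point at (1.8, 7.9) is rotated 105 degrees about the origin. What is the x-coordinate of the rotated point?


x' = x*cos(theta) - y*sin(theta)
cos(105 deg) = -0.2588, sin(105 deg) = 0.9659
x' = 1.8 * -0.2588 - 7.9 * 0.9659
= -0.4659 - 7.6308
= -8.0967


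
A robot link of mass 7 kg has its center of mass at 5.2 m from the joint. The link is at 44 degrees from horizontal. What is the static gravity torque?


tau = m*g*L*cos(angle)
= 7 * 9.81 * 5.2 * cos(44 deg)
= 7 * 9.81 * 5.2 * 0.7193
= 256.8647 Nm


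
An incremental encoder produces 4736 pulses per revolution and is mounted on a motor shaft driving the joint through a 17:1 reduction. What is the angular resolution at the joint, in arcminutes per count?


counts per rev = 4736
effective counts at joint = 4736 * 17 = 80512
resolution = 360*60 / 80512
= 0.2683 arcmin/count


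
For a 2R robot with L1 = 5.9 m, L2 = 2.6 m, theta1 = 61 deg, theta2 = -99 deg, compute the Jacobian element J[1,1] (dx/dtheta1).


J[1,1] = -L1*sin(t1) - L2*sin(t1+t2)
= -5.9*sin(61) - 2.6*sin(-38)
= -3.5595


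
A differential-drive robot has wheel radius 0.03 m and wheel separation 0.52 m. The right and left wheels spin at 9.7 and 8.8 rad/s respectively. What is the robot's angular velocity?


vR = r*wR = 0.03*9.7 = 0.291 m/s
vL = r*wL = 0.03*8.8 = 0.264 m/s
v = (vR+vL)/2 = 0.2775 m/s
omega = (vR-vL)/L = 0.0519 rad/s
angular velocity = 0.0519 rad/s


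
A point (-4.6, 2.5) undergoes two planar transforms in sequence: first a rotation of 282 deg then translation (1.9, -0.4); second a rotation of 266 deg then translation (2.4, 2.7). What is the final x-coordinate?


After transform 1:
x1 = cos(282)*-4.6 - sin(282)*2.5 + 1.9 = 3.389
y1 = sin(282)*-4.6 + cos(282)*2.5 + -0.4 = 4.6193
After transform 2:
x2 = cos(266)*3.389 - sin(266)*4.6193 + 2.4
= 6.7716


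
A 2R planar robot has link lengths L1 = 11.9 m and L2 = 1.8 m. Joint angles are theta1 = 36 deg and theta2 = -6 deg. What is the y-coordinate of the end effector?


Convert angles to radians: theta1 = 0.6283, theta2 = -0.1047
y = L1*sin(theta1) + L2*sin(theta1+theta2)
y = 6.9946 + 0.9
y = 7.8946


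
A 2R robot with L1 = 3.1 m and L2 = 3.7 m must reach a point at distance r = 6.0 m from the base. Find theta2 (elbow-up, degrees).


cos(theta2) = (r^2 - L1^2 - L2^2) / (2*L1*L2)
cos(theta2) = (36.0 - 9.61 - 13.69) / 22.94
cos(theta2) = 0.553618
theta2 = 56.3844 degrees


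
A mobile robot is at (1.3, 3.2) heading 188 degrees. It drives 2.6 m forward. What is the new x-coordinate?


x_new = x0 + d*cos(theta)
= 1.3 + 2.6*cos(188)
= 1.3 + -2.5747
= -1.2747


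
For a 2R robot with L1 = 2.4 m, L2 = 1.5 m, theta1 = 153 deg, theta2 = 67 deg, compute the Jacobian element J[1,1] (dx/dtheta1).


J[1,1] = -L1*sin(t1) - L2*sin(t1+t2)
= -2.4*sin(153) - 1.5*sin(220)
= -0.1254


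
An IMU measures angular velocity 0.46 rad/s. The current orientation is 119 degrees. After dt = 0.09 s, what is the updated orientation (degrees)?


delta_theta = w * dt = 0.46 * 0.09 = 0.0414 rad
= 2.372 deg
theta_new = 119 + 2.372 = 121.372 deg


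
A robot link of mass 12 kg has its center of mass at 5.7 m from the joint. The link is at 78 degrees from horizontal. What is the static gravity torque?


tau = m*g*L*cos(angle)
= 12 * 9.81 * 5.7 * cos(78 deg)
= 12 * 9.81 * 5.7 * 0.2079
= 139.5096 Nm


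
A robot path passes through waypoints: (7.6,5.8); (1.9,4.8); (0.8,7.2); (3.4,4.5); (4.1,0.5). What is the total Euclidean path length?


Segment lengths:
  seg1 = sqrt((-5.7)^2 + (-1.0)^2) = 5.7871
  seg2 = sqrt((-1.1)^2 + (2.4)^2) = 2.6401
  seg3 = sqrt((2.6)^2 + (-2.7)^2) = 3.7483
  seg4 = sqrt((0.7)^2 + (-4.0)^2) = 4.0608
Total = 16.2363


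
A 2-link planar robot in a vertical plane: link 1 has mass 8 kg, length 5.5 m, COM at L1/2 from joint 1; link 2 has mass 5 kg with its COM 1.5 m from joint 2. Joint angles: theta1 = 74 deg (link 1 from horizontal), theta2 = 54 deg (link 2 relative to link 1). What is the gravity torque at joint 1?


Horizontal distance from joint 1 to link-1 COM:
  x_c1 = (L1/2)*cos(t1) = 2.75 * 0.2756 = 0.758 m
Horizontal distance from joint 1 to link-2 COM:
  x_c2 = L1*cos(t1) + Lc2*cos(t1+t2)
       = 5.5*0.2756 + 1.5*-0.6157 = 0.5925 m
tau1 = m1*g*x_c1 + m2*g*x_c2
     = 8*9.81*0.758 + 5*9.81*0.5925
     = 59.4881 + 29.0628
     = 88.5508 Nm


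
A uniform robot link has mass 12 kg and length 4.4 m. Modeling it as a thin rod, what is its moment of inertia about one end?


I = (1/3) * m * L^2
= (1/3) * 12 * 4.4^2
= 0.333333 * 12 * 19.36
= 77.44 kg*m^2


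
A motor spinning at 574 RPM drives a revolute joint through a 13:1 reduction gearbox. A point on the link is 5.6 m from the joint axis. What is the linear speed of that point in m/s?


omega_motor = 574 * 2*pi/60 = 60.1091 rad/s
omega_joint = omega_motor / 13 = 4.6238 rad/s
v = omega_joint * r = 4.6238 * 5.6
= 25.8932 m/s


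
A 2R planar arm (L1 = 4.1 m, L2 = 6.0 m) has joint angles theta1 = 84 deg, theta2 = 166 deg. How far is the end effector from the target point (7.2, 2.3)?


End effector via forward kinematics:
x = L1*cos(t1) + L2*cos(t1+t2) = -1.6236
y = L1*sin(t1) + L2*sin(t1+t2) = -1.5606
Distance to target:
d = sqrt((7.2 - -1.6236)^2 + (2.3 - -1.5606)^2)
= sqrt(77.8551 + 14.9044)
= 9.6312 m


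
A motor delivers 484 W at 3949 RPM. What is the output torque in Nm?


omega = 3949 * 2*pi/60 = 413.5383 rad/s
tau = P / omega = 484 / 413.5383
= 1.1704 Nm


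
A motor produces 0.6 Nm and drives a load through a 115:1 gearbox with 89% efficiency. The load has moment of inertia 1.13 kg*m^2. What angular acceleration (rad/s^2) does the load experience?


tau_out = tau_motor * N * eta
= 0.6 * 115 * 0.89 = 61.41 Nm
alpha = tau_out / I = 61.41 / 1.13
= 54.3451 rad/s^2


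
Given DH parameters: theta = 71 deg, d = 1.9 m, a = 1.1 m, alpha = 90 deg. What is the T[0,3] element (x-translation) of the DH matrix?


T[0,3] = a * cos(theta)
= 1.1 * cos(71 deg)
= 1.1 * 0.3256
= 0.3581


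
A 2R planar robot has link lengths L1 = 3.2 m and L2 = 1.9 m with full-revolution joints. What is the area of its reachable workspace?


r_max = L1 + L2 = 5.1 m
r_min = |L1 - L2| = 1.3 m
Area = pi*(r_max^2 - r_min^2)
= pi*(26.01 - 1.69)
= pi * 24.32
= 76.4035 m^2


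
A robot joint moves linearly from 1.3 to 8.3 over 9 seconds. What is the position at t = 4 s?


s = t/T = 4/9 = 0.4444
p(t) = p0 + (pf-p0)*s
= 1.3 + (8.3 - 1.3) * 0.4444
= 4.4111


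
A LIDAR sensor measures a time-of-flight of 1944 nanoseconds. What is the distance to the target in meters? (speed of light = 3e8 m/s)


tof = 1944 ns = 1.944e-06 s
dist = c * tof / 2
= 3e8 * 1.944e-06 / 2
= 291.6 m


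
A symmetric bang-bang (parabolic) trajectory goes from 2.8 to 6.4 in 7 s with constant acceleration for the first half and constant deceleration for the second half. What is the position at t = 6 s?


Symmetric rest-to-rest: each phase covers (pf-p0)/2 in time T/2. 0.5*a*(T/2)^2 = (pf-p0)/2 => a = 4*(pf-p0)/T^2
a = 4*(6.4-2.8)/7^2 = 0.2939
t = 6 is in the deceleration phase (t > T/2).
p = pf - 0.5*a*(T-t)^2 = 6.4 - 0.5*0.2939*1^2
= 6.2531


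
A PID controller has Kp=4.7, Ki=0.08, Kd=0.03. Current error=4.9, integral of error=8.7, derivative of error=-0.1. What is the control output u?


u = Kp*e + Ki*int(e) + Kd*de/dt
= 4.7*4.9 + 0.08*8.7 + 0.03*(-0.1)
= 23.03 + 0.696 + -0.003
= 23.723


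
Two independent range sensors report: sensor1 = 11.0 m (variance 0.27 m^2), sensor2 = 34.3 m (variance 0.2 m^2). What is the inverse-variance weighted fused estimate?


w1 = (1/var1) / (1/var1 + 1/var2)
   = 3.7037 / (3.7037 + 5.0) = 0.4255
w2 = 1 - w1 = 0.5745
fused = w1*s1 + w2*s2 = 4.6809 + 19.7043
= 24.3851 m


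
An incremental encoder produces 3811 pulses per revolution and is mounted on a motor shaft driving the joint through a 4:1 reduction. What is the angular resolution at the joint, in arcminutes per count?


counts per rev = 3811
effective counts at joint = 3811 * 4 = 15244
resolution = 360*60 / 15244
= 1.417 arcmin/count


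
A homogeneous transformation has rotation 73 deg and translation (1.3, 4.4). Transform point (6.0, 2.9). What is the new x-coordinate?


x' = cos(theta)*px - sin(theta)*py + tx
= 0.2924*6.0 - 0.9563*2.9 + 1.3
= 0.2809


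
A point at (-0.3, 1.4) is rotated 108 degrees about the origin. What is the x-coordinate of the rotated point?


x' = x*cos(theta) - y*sin(theta)
cos(108 deg) = -0.309, sin(108 deg) = 0.9511
x' = -0.3 * -0.309 - 1.4 * 0.9511
= 0.0927 - 1.3315
= -1.2388


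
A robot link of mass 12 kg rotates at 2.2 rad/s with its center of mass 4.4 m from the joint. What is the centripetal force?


F = m * omega^2 * r
= 12 * 2.2^2 * 4.4
= 12 * 4.84 * 4.4
= 255.552 N


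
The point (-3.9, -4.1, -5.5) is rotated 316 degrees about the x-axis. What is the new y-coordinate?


Rotation about x-axis: y' = y*cos(theta) - z*sin(theta)
= -4.1 * 0.7193 - -5.5 * -0.6947
= -6.7699


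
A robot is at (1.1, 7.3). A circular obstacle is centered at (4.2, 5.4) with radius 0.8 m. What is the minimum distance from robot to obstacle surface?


center_dist = sqrt((1.1-4.2)^2 + (7.3-5.4)^2)
= sqrt(9.61 + 3.61)
= 3.6359
min_dist = center_dist - radius = 3.6359 - 0.8 = 2.8359 m


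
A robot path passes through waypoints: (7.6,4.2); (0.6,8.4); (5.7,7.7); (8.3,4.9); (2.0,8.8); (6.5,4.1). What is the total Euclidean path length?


Segment lengths:
  seg1 = sqrt((-7.0)^2 + (4.2)^2) = 8.1633
  seg2 = sqrt((5.1)^2 + (-0.7)^2) = 5.1478
  seg3 = sqrt((2.6)^2 + (-2.8)^2) = 3.821
  seg4 = sqrt((-6.3)^2 + (3.9)^2) = 7.4095
  seg5 = sqrt((4.5)^2 + (-4.7)^2) = 6.5069
Total = 31.0485


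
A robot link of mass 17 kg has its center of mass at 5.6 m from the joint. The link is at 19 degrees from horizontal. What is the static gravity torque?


tau = m*g*L*cos(angle)
= 17 * 9.81 * 5.6 * cos(19 deg)
= 17 * 9.81 * 5.6 * 0.9455
= 883.0311 Nm


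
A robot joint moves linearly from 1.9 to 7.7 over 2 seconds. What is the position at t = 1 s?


s = t/T = 1/2 = 0.5
p(t) = p0 + (pf-p0)*s
= 1.9 + (7.7 - 1.9) * 0.5
= 4.8


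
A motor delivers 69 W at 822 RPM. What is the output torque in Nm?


omega = 822 * 2*pi/60 = 86.0796 rad/s
tau = P / omega = 69 / 86.0796
= 0.8016 Nm


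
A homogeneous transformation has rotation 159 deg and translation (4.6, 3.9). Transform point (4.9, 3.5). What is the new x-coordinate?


x' = cos(theta)*px - sin(theta)*py + tx
= -0.9336*4.9 - 0.3584*3.5 + 4.6
= -1.2288


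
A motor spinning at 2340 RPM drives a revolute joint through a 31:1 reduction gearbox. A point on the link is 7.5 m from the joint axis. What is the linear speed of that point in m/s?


omega_motor = 2340 * 2*pi/60 = 245.0442 rad/s
omega_joint = omega_motor / 31 = 7.9047 rad/s
v = omega_joint * r = 7.9047 * 7.5
= 59.2849 m/s


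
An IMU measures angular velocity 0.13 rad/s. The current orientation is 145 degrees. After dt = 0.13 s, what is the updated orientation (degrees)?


delta_theta = w * dt = 0.13 * 0.13 = 0.0169 rad
= 0.9683 deg
theta_new = 145 + 0.9683 = 145.9683 deg


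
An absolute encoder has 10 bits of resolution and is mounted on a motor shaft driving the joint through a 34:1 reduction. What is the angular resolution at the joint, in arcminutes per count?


counts = 2^10 = 1024
effective counts at joint = 1024 * 34 = 34816
resolution = 360*60 / 34816
= 0.6204 arcmin/count


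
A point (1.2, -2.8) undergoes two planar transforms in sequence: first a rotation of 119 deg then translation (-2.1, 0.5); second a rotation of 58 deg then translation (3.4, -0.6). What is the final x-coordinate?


After transform 1:
x1 = cos(119)*1.2 - sin(119)*-2.8 + -2.1 = -0.2328
y1 = sin(119)*1.2 + cos(119)*-2.8 + 0.5 = 2.907
After transform 2:
x2 = cos(58)*-0.2328 - sin(58)*2.907 + 3.4
= 0.8113


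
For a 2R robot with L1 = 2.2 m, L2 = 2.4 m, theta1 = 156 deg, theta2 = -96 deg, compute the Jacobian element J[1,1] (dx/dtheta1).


J[1,1] = -L1*sin(t1) - L2*sin(t1+t2)
= -2.2*sin(156) - 2.4*sin(60)
= -2.9733


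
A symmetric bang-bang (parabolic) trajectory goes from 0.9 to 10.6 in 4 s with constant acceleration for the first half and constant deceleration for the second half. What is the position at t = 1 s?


Symmetric rest-to-rest: each phase covers (pf-p0)/2 in time T/2. 0.5*a*(T/2)^2 = (pf-p0)/2 => a = 4*(pf-p0)/T^2
a = 4*(10.6-0.9)/4^2 = 2.425
t = 1 is in the acceleration phase (t <= T/2).
p = p0 + 0.5*a*t^2 = 0.9 + 0.5*2.425*1^2
= 2.1125


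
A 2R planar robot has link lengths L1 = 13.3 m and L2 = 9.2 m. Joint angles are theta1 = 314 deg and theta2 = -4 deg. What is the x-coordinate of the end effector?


Convert angles to radians: theta1 = 5.4803, theta2 = -0.0698
x = L1*cos(theta1) + L2*cos(theta1+theta2)
x = 9.239 + 5.9136
x = 15.1526


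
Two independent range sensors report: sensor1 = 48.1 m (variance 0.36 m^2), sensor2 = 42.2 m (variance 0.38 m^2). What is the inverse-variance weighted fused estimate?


w1 = (1/var1) / (1/var1 + 1/var2)
   = 2.7778 / (2.7778 + 2.6316) = 0.5135
w2 = 1 - w1 = 0.4865
fused = w1*s1 + w2*s2 = 24.7 + 20.5297
= 45.2297 m


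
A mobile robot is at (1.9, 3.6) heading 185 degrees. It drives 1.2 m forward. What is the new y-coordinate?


y_new = y0 + d*sin(theta)
= 3.6 + 1.2*sin(185)
= 3.6 + -0.1046
= 3.4954


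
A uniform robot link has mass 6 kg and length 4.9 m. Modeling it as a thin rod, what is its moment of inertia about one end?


I = (1/3) * m * L^2
= (1/3) * 6 * 4.9^2
= 0.333333 * 6 * 24.01
= 48.02 kg*m^2


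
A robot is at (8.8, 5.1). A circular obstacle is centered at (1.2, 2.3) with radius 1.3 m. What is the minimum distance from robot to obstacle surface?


center_dist = sqrt((8.8-1.2)^2 + (5.1-2.3)^2)
= sqrt(57.76 + 7.84)
= 8.0994
min_dist = center_dist - radius = 8.0994 - 1.3 = 6.7994 m


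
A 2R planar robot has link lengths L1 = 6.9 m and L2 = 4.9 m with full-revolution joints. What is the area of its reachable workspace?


r_max = L1 + L2 = 11.8 m
r_min = |L1 - L2| = 2.0 m
Area = pi*(r_max^2 - r_min^2)
= pi*(139.24 - 4.0)
= pi * 135.24
= 424.869 m^2


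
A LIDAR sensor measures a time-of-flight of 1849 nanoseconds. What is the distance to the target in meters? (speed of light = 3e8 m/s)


tof = 1849 ns = 1.849e-06 s
dist = c * tof / 2
= 3e8 * 1.849e-06 / 2
= 277.35 m


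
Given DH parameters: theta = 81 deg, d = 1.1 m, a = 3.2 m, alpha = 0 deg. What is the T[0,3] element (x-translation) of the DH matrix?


T[0,3] = a * cos(theta)
= 3.2 * cos(81 deg)
= 3.2 * 0.1564
= 0.5006


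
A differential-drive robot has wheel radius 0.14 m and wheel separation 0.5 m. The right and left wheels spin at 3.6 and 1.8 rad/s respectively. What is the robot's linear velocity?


vR = r*wR = 0.14*3.6 = 0.504 m/s
vL = r*wL = 0.14*1.8 = 0.252 m/s
v = (vR+vL)/2 = 0.378 m/s
omega = (vR-vL)/L = 0.504 rad/s
linear velocity = 0.378 m/s


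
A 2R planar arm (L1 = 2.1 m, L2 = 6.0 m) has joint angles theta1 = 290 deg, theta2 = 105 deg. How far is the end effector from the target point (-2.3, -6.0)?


End effector via forward kinematics:
x = L1*cos(t1) + L2*cos(t1+t2) = 5.6332
y = L1*sin(t1) + L2*sin(t1+t2) = 1.4681
Distance to target:
d = sqrt((-2.3 - 5.6332)^2 + (-6.0 - 1.4681)^2)
= sqrt(62.9349 + 55.7726)
= 10.8953 m


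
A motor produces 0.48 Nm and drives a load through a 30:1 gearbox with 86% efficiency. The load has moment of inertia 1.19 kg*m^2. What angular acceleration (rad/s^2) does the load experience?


tau_out = tau_motor * N * eta
= 0.48 * 30 * 0.86 = 12.384 Nm
alpha = tau_out / I = 12.384 / 1.19
= 10.4067 rad/s^2


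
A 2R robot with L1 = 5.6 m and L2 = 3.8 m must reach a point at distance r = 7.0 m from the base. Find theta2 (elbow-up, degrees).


cos(theta2) = (r^2 - L1^2 - L2^2) / (2*L1*L2)
cos(theta2) = (49.0 - 31.36 - 14.44) / 42.56
cos(theta2) = 0.075188
theta2 = 85.688 degrees


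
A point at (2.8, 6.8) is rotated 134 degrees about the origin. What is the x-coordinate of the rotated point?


x' = x*cos(theta) - y*sin(theta)
cos(134 deg) = -0.6947, sin(134 deg) = 0.7193
x' = 2.8 * -0.6947 - 6.8 * 0.7193
= -1.945 - 4.8915
= -6.8366


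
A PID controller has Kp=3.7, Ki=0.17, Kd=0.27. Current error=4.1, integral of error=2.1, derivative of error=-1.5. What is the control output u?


u = Kp*e + Ki*int(e) + Kd*de/dt
= 3.7*4.1 + 0.17*2.1 + 0.27*(-1.5)
= 15.17 + 0.357 + -0.405
= 15.122


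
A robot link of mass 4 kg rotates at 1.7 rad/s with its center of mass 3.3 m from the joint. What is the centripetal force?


F = m * omega^2 * r
= 4 * 1.7^2 * 3.3
= 4 * 2.89 * 3.3
= 38.148 N


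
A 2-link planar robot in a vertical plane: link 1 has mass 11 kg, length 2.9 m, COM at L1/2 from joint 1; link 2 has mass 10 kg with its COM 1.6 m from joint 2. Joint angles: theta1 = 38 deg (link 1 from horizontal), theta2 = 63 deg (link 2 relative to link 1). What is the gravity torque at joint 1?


Horizontal distance from joint 1 to link-1 COM:
  x_c1 = (L1/2)*cos(t1) = 1.45 * 0.788 = 1.1426 m
Horizontal distance from joint 1 to link-2 COM:
  x_c2 = L1*cos(t1) + Lc2*cos(t1+t2)
       = 2.9*0.788 + 1.6*-0.1908 = 1.9799 m
tau1 = m1*g*x_c1 + m2*g*x_c2
     = 11*9.81*1.1426 + 10*9.81*1.9799
     = 123.2996 + 194.2318
     = 317.5314 Nm
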